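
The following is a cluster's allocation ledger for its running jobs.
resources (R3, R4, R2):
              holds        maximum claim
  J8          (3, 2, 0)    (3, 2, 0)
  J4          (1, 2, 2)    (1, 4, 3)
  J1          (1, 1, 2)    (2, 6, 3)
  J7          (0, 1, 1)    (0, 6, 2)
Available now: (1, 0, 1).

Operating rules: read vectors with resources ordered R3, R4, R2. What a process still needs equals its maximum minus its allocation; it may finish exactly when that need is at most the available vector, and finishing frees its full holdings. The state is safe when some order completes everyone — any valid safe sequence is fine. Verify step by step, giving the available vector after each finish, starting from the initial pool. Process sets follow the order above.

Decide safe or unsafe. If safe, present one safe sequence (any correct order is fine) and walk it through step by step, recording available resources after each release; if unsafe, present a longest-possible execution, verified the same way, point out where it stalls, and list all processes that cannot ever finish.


UNSAFE.
Key observation: after J8, J4 complete, (5, 4, 3) is the best the pool ever gets, yet each leftover process wants more R4.
Going as far as possible: J8, J4; after that, nothing fits. Walking it through:
  pool = (1, 0, 1)
  J8 needs (0, 0, 0) <= (1, 0, 1) -> finishes; pool += (3, 2, 0) = (4, 2, 1)
  J4 needs (0, 2, 1) <= (4, 2, 1) -> finishes; pool += (1, 2, 2) = (5, 4, 3)
  blocked: J1 wants (1, 5, 1), pool (5, 4, 3) — not enough R4
  blocked: J7 wants (0, 5, 1), pool (5, 4, 3) — not enough R4
Never able to finish: J1 and J7.


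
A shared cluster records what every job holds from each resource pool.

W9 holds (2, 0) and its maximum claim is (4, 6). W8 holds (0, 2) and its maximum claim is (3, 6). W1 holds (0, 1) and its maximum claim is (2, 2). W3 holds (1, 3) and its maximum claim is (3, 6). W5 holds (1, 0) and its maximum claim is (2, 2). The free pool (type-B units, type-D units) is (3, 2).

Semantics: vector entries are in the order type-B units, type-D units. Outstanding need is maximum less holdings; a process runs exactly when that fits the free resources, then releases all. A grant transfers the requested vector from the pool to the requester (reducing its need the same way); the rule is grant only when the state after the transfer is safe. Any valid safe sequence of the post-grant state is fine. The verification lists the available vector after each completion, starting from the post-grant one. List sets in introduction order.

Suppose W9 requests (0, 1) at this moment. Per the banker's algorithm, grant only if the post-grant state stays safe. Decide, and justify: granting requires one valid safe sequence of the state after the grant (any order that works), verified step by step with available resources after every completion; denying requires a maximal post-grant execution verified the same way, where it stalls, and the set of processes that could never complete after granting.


DENY — the pretend-granted state is unsafe.
Key observation: even finishing W1, W5 leaves just (4, 2) free — too little type-D units for any of the remaining processes.
After a pretend grant, a maximal execution: W1, W5 — then nothing else fits. Walking it through:
  pool = (3, 1)
  run W1 (needs (2, 1), free (3, 1)); after release of (0, 1) the pool is (3, 2)
  run W5 (needs (1, 2), free (3, 2)); after release of (1, 0) the pool is (4, 2)
  W9 cannot run: need (2, 5) vs free (4, 2) (insufficient type-D units)
  W8 cannot run: need (3, 4) vs free (4, 2) (insufficient type-D units)
  W3 cannot run: need (2, 3) vs free (4, 2) (insufficient type-D units)
Post-grant, the permanently blocked set is W9, W8 and W3.


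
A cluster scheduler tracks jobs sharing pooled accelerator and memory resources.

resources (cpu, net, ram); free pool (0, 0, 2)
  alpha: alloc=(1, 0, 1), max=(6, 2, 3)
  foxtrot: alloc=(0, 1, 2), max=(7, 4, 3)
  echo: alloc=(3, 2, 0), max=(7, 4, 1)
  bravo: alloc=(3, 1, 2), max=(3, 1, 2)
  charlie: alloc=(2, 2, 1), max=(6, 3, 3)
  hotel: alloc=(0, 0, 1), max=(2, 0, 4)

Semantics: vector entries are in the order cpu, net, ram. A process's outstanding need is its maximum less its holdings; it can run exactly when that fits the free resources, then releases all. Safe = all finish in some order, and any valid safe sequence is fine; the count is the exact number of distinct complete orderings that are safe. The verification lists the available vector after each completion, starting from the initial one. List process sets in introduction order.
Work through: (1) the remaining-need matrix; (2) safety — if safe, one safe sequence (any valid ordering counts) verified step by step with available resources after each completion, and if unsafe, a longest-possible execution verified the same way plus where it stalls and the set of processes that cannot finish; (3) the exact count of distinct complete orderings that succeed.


(1) Need matrix, components ordered cpu, net, ram:
  alpha: (5, 2, 2)
  foxtrot: (7, 3, 1)
  echo: (4, 2, 1)
  bravo: (0, 0, 0)
  charlie: (4, 1, 2)
  hotel: (2, 0, 3)
(2) UNSAFE.
Key observation: the wall is cpu: completing bravo, hotel brings the pool only to (3, 1, 5), and all the rest need more.
Going as far as possible: bravo, hotel; after that, nothing fits. Check, step by step:
  pool = (0, 0, 2)
  bravo: need (0, 0, 0) fits (0, 0, 2); releases (3, 1, 2), pool now (3, 1, 4)
  hotel: need (2, 0, 3) fits (3, 1, 4); releases (0, 0, 1), pool now (3, 1, 5)
  blocked: alpha wants (5, 2, 2), pool (3, 1, 5) — not enough cpu and net
  blocked: foxtrot wants (7, 3, 1), pool (3, 1, 5) — not enough cpu and net
  blocked: echo wants (4, 2, 1), pool (3, 1, 5) — not enough cpu and net
  blocked: charlie wants (4, 1, 2), pool (3, 1, 5) — not enough cpu
Never able to finish: alpha, foxtrot, echo and charlie.
(3) The exact count: 0 of the possible complete orderings are safe sequences.


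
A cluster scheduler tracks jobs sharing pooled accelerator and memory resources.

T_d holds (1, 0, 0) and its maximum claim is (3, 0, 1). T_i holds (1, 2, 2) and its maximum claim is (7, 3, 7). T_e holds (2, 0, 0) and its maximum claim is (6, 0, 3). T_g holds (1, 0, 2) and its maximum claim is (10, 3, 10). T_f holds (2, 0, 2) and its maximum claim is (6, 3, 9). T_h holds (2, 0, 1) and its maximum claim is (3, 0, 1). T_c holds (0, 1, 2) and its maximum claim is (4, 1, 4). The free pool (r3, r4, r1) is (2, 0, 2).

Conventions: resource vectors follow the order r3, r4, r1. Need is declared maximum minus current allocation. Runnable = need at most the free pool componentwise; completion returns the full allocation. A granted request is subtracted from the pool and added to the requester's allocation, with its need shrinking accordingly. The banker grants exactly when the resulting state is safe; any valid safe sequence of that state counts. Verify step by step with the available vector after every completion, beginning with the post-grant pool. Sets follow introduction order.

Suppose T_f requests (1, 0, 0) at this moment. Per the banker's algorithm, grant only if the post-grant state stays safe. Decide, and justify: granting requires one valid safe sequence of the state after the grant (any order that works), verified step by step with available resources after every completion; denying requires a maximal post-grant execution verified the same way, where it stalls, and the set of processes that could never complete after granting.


GRANT — the state after the grant stays safe, e.g. via T_h, T_d, T_e, T_c, T_i, T_f, T_g.
Key observation: the grant leaves (1, 0, 2) free — enough for T_h, whose release restarts the cascade.
Verifying the post-grant state step by step:
  pool = (1, 0, 2)
  T_h needs (1, 0, 0) <= (1, 0, 2) -> finishes; pool += (2, 0, 1) = (3, 0, 3)
  T_d needs (2, 0, 1) <= (3, 0, 3) -> finishes; pool += (1, 0, 0) = (4, 0, 3)
  T_e needs (4, 0, 3) <= (4, 0, 3) -> finishes; pool += (2, 0, 0) = (6, 0, 3)
  T_c needs (4, 0, 2) <= (6, 0, 3) -> finishes; pool += (0, 1, 2) = (6, 1, 5)
  T_i needs (6, 1, 5) <= (6, 1, 5) -> finishes; pool += (1, 2, 2) = (7, 3, 7)
  T_f needs (3, 3, 7) <= (7, 3, 7) -> finishes; pool += (3, 0, 2) = (10, 3, 9)
  T_g needs (9, 3, 8) <= (10, 3, 9) -> finishes; pool += (1, 0, 2) = (11, 3, 11)


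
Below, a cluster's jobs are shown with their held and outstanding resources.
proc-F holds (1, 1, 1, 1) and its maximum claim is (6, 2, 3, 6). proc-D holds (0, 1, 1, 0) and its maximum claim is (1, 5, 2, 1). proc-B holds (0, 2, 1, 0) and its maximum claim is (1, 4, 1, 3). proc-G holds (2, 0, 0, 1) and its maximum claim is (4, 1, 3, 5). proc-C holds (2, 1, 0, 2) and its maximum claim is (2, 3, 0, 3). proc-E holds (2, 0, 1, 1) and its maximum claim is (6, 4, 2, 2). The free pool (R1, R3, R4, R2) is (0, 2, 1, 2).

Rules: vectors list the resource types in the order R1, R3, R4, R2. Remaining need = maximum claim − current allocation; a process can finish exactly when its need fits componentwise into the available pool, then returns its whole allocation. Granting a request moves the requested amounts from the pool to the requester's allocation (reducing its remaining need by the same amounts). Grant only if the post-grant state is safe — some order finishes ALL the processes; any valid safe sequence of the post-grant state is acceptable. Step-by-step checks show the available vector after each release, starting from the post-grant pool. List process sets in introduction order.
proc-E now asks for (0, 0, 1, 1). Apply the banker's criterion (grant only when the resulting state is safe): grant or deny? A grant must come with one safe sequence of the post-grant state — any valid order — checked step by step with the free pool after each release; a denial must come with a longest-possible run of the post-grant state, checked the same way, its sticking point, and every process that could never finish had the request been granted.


DENY — the pretend-granted state is unsafe.
Key observation: after proc-C, proc-B, proc-D the pool peaks at (2, 6, 2, 3), and each blocked process is short somewhere: proc-F on R1, R2; proc-G on R4, R2; proc-E on R1.
Pretend the grant happened; the run proc-C, proc-B, proc-D goes as far as possible. Check, step by step:
  pool = (0, 2, 0, 1)
  run proc-C (needs (0, 2, 0, 1), free (0, 2, 0, 1)); after release of (2, 1, 0, 2) the pool is (2, 3, 0, 3)
  run proc-B (needs (1, 2, 0, 3), free (2, 3, 0, 3)); after release of (0, 2, 1, 0) the pool is (2, 5, 1, 3)
  run proc-D (needs (1, 4, 1, 1), free (2, 5, 1, 3)); after release of (0, 1, 1, 0) the pool is (2, 6, 2, 3)
  proc-F cannot run: need (5, 1, 2, 5) vs free (2, 6, 2, 3) (insufficient R1 and R2)
  proc-G cannot run: need (2, 1, 3, 4) vs free (2, 6, 2, 3) (insufficient R4 and R2)
  proc-E cannot run: need (4, 4, 0, 0) vs free (2, 6, 2, 3) (insufficient R1)
Post-grant, the permanently blocked set is proc-F, proc-G and proc-E.


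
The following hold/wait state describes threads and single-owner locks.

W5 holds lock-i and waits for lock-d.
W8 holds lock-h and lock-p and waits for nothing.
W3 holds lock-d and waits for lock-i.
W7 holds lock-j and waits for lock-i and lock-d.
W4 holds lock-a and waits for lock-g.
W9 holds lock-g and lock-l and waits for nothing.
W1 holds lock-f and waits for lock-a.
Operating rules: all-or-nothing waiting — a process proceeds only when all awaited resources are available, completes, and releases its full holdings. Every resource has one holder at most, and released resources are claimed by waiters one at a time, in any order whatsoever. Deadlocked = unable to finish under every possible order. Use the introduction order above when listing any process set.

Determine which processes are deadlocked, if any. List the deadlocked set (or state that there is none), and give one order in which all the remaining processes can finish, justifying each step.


The deadlocked set is W5, W3 and W7.
Key observation: along W5 -> W3 -> W5, each member waits on what the next one holds — a deadlock; W7 waits into the deadlock from upstream.
One completion order for the rest: W9, W4, W1, W8.
Walking it through:
  W9: no waits; runs immediately, freeing lock-g and lock-l
  W4: everything it awaited (lock-g) is free; runs, freeing lock-a
  W1: everything it awaited (lock-a) is free; runs, freeing lock-f
  W8: no waits; runs immediately, freeing lock-h and lock-p


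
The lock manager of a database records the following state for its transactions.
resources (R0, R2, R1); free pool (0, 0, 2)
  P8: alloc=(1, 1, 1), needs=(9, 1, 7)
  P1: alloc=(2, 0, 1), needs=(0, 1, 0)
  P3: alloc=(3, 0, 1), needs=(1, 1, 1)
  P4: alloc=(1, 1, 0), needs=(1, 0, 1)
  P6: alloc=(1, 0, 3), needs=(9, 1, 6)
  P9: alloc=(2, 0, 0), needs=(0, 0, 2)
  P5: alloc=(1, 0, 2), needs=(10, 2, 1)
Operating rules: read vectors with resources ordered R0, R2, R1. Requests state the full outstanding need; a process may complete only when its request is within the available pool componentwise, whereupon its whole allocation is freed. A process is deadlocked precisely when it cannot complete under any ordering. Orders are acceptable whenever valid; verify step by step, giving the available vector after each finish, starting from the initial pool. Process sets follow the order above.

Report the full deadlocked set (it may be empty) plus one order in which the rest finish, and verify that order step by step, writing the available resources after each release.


The deadlocked set is P8, P6 and P5.
Key observation: no order helps: past P9, P4, P1, P3, the free pool tops out at (8, 1, 4), below what each blocked process needs in R0.
A valid finishing order for the others: P9, P4, P1, P3. Check, step by step:
  pool = (0, 0, 2)
  P9: need (0, 0, 2) fits (0, 0, 2); releases (2, 0, 0), pool now (2, 0, 2)
  P4: need (1, 0, 1) fits (2, 0, 2); releases (1, 1, 0), pool now (3, 1, 2)
  P1: need (0, 1, 0) fits (3, 1, 2); releases (2, 0, 1), pool now (5, 1, 3)
  P3: need (1, 1, 1) fits (5, 1, 3); releases (3, 0, 1), pool now (8, 1, 4)
The stuck group stays short no matter what:
  P8 still needs (9, 1, 7) but only (8, 1, 4) is free — short on R0 and R1
  P6 still needs (9, 1, 6) but only (8, 1, 4) is free — short on R0 and R1
  P5 still needs (10, 2, 1) but only (8, 1, 4) is free — short on R0 and R2


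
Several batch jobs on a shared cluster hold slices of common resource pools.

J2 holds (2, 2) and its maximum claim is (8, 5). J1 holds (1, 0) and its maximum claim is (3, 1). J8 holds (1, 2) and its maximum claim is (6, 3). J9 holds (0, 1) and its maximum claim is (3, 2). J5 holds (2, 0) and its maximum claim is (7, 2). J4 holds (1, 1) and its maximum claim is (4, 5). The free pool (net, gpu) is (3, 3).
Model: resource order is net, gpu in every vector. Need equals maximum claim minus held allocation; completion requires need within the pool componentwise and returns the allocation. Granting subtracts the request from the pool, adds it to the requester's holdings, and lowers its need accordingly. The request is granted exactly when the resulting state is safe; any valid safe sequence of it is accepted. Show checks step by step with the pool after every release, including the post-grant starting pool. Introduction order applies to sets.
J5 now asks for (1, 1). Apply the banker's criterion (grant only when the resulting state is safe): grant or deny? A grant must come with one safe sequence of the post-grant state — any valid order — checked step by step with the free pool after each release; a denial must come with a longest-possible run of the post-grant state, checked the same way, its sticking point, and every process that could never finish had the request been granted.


DENY. Granting would leave the state unsafe.
Key observation: after J1, J9 the pool peaks at (3, 3), and each blocked process is short somewhere: J2 on net; J8 on net; J5 on net; J4 on gpu.
On the post-grant state, J1, J9 is a maximal run — nothing extends it. Walking it through:
  pool = (2, 2)
  run J1 (needs (2, 1), free (2, 2)); after release of (1, 0) the pool is (3, 2)
  run J9 (needs (3, 1), free (3, 2)); after release of (0, 1) the pool is (3, 3)
  blocked: J2 wants (6, 3), pool (3, 3) — not enough net
  blocked: J8 wants (5, 1), pool (3, 3) — not enough net
  blocked: J5 wants (4, 1), pool (3, 3) — not enough net
  blocked: J4 wants (3, 4), pool (3, 3) — not enough gpu
Processes that could never finish after the grant: J2, J8, J5 and J4.


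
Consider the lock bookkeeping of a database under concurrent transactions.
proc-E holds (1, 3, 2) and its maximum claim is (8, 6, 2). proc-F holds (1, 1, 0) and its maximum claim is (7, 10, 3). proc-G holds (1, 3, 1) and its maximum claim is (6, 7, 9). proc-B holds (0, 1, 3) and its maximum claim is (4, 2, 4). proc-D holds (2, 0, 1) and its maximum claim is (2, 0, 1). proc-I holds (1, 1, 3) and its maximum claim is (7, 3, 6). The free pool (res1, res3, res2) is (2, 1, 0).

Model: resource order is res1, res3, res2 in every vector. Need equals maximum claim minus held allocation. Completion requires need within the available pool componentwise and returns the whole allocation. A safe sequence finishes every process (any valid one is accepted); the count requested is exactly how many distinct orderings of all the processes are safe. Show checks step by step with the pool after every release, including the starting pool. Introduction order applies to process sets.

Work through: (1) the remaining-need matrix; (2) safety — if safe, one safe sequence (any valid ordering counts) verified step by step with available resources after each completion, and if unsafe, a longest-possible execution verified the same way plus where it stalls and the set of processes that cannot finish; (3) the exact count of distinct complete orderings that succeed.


(1) Remaining need (order res1, res3, res2):
  proc-E: (7, 3, 0)
  proc-F: (6, 9, 3)
  proc-G: (5, 4, 8)
  proc-B: (4, 1, 1)
  proc-D: (0, 0, 0)
  proc-I: (6, 2, 3)
(2) UNSAFE — no complete ordering exists.
Key observation: no order helps: past proc-D, proc-B, the free pool tops out at (4, 2, 4), below what each blocked process needs in res1.
Going as far as possible: proc-D, proc-B; after that, nothing fits. Step-by-step check:
  pool = (2, 1, 0)
  run proc-D (needs (0, 0, 0), free (2, 1, 0)); after release of (2, 0, 1) the pool is (4, 1, 1)
  run proc-B (needs (4, 1, 1), free (4, 1, 1)); after release of (0, 1, 3) the pool is (4, 2, 4)
  proc-E still needs (7, 3, 0) but only (4, 2, 4) is free — short on res1 and res3
  proc-F still needs (6, 9, 3) but only (4, 2, 4) is free — short on res1 and res3
  proc-G still needs (5, 4, 8) but only (4, 2, 4) is free — short on res1, res3 and res2
  proc-I still needs (6, 2, 3) but only (4, 2, 4) is free — short on res1
Processes that can never finish: proc-E, proc-F, proc-G and proc-I.
(3) Exactly 0 of the possible complete orderings are safe sequences.


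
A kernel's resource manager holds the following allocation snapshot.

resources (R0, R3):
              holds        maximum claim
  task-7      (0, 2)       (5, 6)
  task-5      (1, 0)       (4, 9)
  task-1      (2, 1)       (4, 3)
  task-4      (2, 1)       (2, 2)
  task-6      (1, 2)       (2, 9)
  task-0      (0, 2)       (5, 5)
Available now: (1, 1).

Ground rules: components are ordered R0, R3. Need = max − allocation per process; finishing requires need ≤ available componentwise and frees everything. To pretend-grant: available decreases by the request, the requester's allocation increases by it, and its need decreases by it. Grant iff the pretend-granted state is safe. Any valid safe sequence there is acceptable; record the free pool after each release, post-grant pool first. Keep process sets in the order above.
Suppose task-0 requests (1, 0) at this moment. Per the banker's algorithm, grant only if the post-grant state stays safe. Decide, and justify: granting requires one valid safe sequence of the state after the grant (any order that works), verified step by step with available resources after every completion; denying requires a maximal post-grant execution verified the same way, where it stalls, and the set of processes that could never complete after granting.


GRANT. The post-grant state is safe; one safe sequence: task-4, task-1, task-0, task-7, task-6, task-5.
Key observation: the transfer keeps a workable pool ((0, 1)); task-4 starts the safe sequence.
Check on the post-grant state, step by step:
  pool = (0, 1)
  task-4 needs (0, 1) <= (0, 1) -> finishes; pool += (2, 1) = (2, 2)
  task-1 needs (2, 2) <= (2, 2) -> finishes; pool += (2, 1) = (4, 3)
  task-0 needs (4, 3) <= (4, 3) -> finishes; pool += (1, 2) = (5, 5)
  task-7 needs (5, 4) <= (5, 5) -> finishes; pool += (0, 2) = (5, 7)
  task-6 needs (1, 7) <= (5, 7) -> finishes; pool += (1, 2) = (6, 9)
  task-5 needs (3, 9) <= (6, 9) -> finishes; pool += (1, 0) = (7, 9)


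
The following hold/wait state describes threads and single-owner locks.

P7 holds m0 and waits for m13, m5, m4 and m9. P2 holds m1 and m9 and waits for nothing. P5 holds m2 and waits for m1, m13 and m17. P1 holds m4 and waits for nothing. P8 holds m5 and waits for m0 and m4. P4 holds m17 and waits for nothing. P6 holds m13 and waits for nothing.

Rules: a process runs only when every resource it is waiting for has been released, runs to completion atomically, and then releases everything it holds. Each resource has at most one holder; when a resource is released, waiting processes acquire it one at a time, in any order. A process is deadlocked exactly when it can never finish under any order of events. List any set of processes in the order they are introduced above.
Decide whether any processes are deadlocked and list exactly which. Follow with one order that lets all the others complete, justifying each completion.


Deadlocked set: P7 and P8.
Key observation: the waits loop around P7 -> P8 -> P7 with no way out; no other process is dragged down with it.
One completion order for the rest: P1, P4, P6, P2, P5.
Check, step by step:
  P1: no waits; runs immediately, freeing m4
  P4: no waits; runs immediately, freeing m17
  P6: no waits; runs immediately, freeing m13
  P2: no waits; runs immediately, freeing m1 and m9
  run P5 (all its waits — m1, m13 and m17 — are resolved); releases m2


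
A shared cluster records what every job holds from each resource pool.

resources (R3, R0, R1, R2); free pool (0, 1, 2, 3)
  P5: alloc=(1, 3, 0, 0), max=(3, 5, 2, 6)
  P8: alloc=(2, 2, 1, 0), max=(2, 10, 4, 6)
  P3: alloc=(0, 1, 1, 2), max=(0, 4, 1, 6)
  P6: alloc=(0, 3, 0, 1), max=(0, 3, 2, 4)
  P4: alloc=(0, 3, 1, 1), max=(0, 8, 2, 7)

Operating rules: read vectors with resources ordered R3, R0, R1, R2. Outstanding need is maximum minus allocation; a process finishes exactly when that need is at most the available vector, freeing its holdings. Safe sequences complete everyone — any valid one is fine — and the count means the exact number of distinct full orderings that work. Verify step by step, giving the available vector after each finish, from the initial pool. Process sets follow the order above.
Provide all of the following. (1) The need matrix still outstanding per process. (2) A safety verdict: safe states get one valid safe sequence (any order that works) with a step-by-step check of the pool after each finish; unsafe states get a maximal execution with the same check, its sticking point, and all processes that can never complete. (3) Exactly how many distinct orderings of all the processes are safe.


(1) Outstanding need per process (order R3, R0, R1, R2):
  P5: (2, 2, 2, 6)
  P8: (0, 8, 3, 6)
  P3: (0, 3, 0, 4)
  P6: (0, 0, 2, 3)
  P4: (0, 5, 1, 6)
(2) The state is SAFE; one workable sequence: P6, P3, P4, P8, P5.
Key observation: P6 is the earliest step where a requested resource binds exactly: need (0, 0, 2, 3), pool (0, 1, 2, 3) at its turn.
Verifying each step:
  pool = (0, 1, 2, 3)
  P6: need (0, 0, 2, 3) fits (0, 1, 2, 3); releases (0, 3, 0, 1), pool now (0, 4, 2, 4)
  P3: need (0, 3, 0, 4) fits (0, 4, 2, 4); releases (0, 1, 1, 2), pool now (0, 5, 3, 6)
  P4: need (0, 5, 1, 6) fits (0, 5, 3, 6); releases (0, 3, 1, 1), pool now (0, 8, 4, 7)
  P8: need (0, 8, 3, 6) fits (0, 8, 4, 7); releases (2, 2, 1, 0), pool now (2, 10, 5, 7)
  P5: need (2, 2, 2, 6) fits (2, 10, 5, 7); releases (1, 3, 0, 0), pool now (3, 13, 5, 7)
(3) Precisely 1 of the possible complete orderings is a safe sequence.


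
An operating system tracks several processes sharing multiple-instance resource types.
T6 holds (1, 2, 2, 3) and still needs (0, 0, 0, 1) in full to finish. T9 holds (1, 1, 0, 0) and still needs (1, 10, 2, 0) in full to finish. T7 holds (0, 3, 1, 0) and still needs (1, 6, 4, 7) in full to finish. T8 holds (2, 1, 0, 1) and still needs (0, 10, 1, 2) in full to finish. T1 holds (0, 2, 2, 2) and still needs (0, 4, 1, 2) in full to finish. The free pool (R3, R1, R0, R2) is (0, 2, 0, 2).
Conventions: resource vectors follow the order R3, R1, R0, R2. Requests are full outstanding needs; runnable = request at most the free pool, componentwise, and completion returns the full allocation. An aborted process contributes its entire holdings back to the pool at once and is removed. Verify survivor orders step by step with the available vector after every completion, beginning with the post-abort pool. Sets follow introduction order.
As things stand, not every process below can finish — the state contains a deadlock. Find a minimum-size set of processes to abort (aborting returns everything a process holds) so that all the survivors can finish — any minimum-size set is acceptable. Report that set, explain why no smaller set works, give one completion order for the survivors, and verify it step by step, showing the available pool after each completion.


Abort T8.
Key observation: before aborting T8, T9 was permanently blocked — no order could ever run it; afterwards it completes at step 4.
No smaller set exists: with zero aborts the deadlock remains.
Survivors finish in the order: T6, T1, T7, T9. Check, step by step (pool after the aborts first):
  pool = (2, 3, 0, 3)
  T6: need (0, 0, 0, 1) fits (2, 3, 0, 3); releases (1, 2, 2, 3), pool now (3, 5, 2, 6)
  T1: need (0, 4, 1, 2) fits (3, 5, 2, 6); releases (0, 2, 2, 2), pool now (3, 7, 4, 8)
  T7: need (1, 6, 4, 7) fits (3, 7, 4, 8); releases (0, 3, 1, 0), pool now (3, 10, 5, 8)
  T9: need (1, 10, 2, 0) fits (3, 10, 5, 8); releases (1, 1, 0, 0), pool now (4, 11, 5, 8)


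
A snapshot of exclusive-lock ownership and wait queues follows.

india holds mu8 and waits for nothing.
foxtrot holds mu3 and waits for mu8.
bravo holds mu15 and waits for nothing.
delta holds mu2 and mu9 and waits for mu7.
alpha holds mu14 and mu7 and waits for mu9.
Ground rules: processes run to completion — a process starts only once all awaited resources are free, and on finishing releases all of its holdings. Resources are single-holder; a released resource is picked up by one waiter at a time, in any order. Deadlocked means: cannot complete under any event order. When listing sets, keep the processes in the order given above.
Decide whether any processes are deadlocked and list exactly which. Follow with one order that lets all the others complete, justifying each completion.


The deadlocked set is delta and alpha.
Key observation: along delta -> alpha -> delta, each member waits on what the next one holds — a deadlock; no other process is dragged down with it.
One completion order for the rest: bravo, india, foxtrot.
Walking it through:
  run bravo (it waits on nothing); releases mu15
  run india (it waits on nothing); releases mu8
  foxtrot waits on mu8 — all released -> runs and releases mu3


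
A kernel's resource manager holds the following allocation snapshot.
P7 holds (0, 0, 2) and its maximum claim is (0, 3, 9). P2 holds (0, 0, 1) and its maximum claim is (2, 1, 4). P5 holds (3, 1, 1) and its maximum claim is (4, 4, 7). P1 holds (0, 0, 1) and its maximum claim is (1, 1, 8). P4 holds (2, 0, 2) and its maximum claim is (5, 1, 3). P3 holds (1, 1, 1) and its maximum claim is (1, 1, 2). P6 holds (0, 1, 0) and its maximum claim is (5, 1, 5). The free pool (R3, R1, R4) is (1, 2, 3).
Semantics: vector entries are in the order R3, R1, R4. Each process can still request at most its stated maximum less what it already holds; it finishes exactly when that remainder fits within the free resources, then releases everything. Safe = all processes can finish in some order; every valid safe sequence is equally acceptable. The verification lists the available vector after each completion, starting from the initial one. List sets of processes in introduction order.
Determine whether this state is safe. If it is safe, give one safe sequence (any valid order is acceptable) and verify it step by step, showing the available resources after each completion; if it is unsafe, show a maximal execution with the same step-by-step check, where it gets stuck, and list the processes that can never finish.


UNSAFE — no complete ordering exists.
Key observation: after P3, P2 the pool peaks at (2, 3, 5), and each blocked process is short somewhere: P7 on R4; P5 on R4; P1 on R4; P4 on R3; P6 on R3.
Going as far as possible: P3, P2; after that, nothing fits. Walking it through:
  pool = (1, 2, 3)
  run P3 (needs (0, 0, 1), free (1, 2, 3)); after release of (1, 1, 1) the pool is (2, 3, 4)
  run P2 (needs (2, 1, 3), free (2, 3, 4)); after release of (0, 0, 1) the pool is (2, 3, 5)
  P7 cannot run: need (0, 3, 7) vs free (2, 3, 5) (insufficient R4)
  P5 cannot run: need (1, 3, 6) vs free (2, 3, 5) (insufficient R4)
  P1 cannot run: need (1, 1, 7) vs free (2, 3, 5) (insufficient R4)
  P4 cannot run: need (3, 1, 1) vs free (2, 3, 5) (insufficient R3)
  P6 cannot run: need (5, 0, 5) vs free (2, 3, 5) (insufficient R3)
Never able to finish: P7, P5, P1, P4 and P6.


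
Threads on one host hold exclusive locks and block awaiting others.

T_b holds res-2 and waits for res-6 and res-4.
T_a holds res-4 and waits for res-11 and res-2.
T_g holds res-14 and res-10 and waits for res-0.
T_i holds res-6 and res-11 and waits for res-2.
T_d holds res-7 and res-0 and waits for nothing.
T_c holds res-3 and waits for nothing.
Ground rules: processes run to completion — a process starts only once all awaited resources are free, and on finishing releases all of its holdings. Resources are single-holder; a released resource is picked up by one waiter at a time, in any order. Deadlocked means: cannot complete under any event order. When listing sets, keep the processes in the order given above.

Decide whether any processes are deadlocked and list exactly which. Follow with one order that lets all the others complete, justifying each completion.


The deadlocked set is T_b, T_a and T_i.
Key observation: the knot is the closed ring of waits T_b -> T_a -> T_b; T_i is caught in further circular waits.
The rest can finish in the order T_c, T_d, T_g.
Step-by-step check:
  T_c waits on nothing -> runs at once and releases res-3
  T_d waits on nothing -> runs at once and releases res-7 and res-0
  T_g waits on res-0 — all released -> runs and releases res-14 and res-10


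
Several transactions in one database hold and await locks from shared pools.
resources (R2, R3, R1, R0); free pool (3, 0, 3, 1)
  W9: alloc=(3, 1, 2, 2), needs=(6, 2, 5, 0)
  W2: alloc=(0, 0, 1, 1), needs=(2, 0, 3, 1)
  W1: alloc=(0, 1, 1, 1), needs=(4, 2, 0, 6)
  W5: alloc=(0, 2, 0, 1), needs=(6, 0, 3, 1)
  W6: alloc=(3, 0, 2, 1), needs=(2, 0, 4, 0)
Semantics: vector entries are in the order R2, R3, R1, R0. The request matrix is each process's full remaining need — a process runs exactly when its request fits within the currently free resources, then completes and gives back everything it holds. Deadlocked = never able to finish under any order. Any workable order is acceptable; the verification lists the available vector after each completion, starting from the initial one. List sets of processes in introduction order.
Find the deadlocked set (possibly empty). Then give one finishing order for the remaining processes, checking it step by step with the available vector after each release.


Nothing here is deadlocked.
Key observation: W2 can run right away; the returned allocation unlocks the remaining processes in turn.
The rest can finish in the order W2, W6, W5, W9, W1. Verifying each step:
  pool = (3, 0, 3, 1)
  run W2 (needs (2, 0, 3, 1), free (3, 0, 3, 1)); after release of (0, 0, 1, 1) the pool is (3, 0, 4, 2)
  run W6 (needs (2, 0, 4, 0), free (3, 0, 4, 2)); after release of (3, 0, 2, 1) the pool is (6, 0, 6, 3)
  run W5 (needs (6, 0, 3, 1), free (6, 0, 6, 3)); after release of (0, 2, 0, 1) the pool is (6, 2, 6, 4)
  run W9 (needs (6, 2, 5, 0), free (6, 2, 6, 4)); after release of (3, 1, 2, 2) the pool is (9, 3, 8, 6)
  run W1 (needs (4, 2, 0, 6), free (9, 3, 8, 6)); after release of (0, 1, 1, 1) the pool is (9, 4, 9, 7)


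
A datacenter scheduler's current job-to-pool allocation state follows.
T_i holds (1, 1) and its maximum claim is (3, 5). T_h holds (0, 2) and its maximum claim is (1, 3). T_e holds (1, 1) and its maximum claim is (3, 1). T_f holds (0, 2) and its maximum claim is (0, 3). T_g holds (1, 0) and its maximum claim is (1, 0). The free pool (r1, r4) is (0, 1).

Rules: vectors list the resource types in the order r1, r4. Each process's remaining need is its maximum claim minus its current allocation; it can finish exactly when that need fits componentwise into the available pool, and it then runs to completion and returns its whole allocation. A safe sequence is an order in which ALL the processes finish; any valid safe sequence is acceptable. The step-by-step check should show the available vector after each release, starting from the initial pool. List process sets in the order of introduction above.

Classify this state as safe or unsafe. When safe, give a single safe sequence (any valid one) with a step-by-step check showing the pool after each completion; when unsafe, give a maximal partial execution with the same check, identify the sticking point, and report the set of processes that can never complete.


UNSAFE — no complete ordering exists.
Key observation: after T_f, T_g, T_h complete, (1, 5) is the best the pool ever gets, yet each leftover process wants more r1.
A maximal execution: T_f, T_g, T_h — then nothing else fits. Walking it through:
  pool = (0, 1)
  run T_f (needs (0, 1), free (0, 1)); after release of (0, 2) the pool is (0, 3)
  run T_g (needs (0, 0), free (0, 3)); after release of (1, 0) the pool is (1, 3)
  run T_h (needs (1, 1), free (1, 3)); after release of (0, 2) the pool is (1, 5)
  blocked: T_i wants (2, 4), pool (1, 5) — not enough r1
  blocked: T_e wants (2, 0), pool (1, 5) — not enough r1
Never able to finish: T_i and T_e.


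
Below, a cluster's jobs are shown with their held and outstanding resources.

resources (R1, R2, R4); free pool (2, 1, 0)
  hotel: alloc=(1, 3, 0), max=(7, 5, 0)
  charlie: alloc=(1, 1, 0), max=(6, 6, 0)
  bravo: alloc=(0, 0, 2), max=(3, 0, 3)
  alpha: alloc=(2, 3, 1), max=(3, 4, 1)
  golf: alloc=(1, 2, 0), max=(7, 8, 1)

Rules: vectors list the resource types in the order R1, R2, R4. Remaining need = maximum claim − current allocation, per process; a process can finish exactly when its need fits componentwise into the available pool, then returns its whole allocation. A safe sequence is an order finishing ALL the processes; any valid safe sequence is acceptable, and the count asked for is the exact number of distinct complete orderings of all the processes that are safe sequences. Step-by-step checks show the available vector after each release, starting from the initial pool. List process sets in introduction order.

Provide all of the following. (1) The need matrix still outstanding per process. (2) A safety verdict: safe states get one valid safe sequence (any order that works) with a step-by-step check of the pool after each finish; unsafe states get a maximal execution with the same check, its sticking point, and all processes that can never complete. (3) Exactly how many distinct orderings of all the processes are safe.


(1) Need matrix, components ordered R1, R2, R4:
  hotel: (6, 2, 0)
  charlie: (5, 5, 0)
  bravo: (3, 0, 1)
  alpha: (1, 1, 0)
  golf: (6, 6, 1)
(2) UNSAFE.
Key observation: R1 is the bottleneck — with alpha, bravo done the pool holds (4, 4, 3), short of every remaining need.
Going as far as possible: alpha, bravo; after that, nothing fits. Verifying each step:
  pool = (2, 1, 0)
  alpha: need (1, 1, 0) fits (2, 1, 0); releases (2, 3, 1), pool now (4, 4, 1)
  bravo: need (3, 0, 1) fits (4, 4, 1); releases (0, 0, 2), pool now (4, 4, 3)
  hotel still needs (6, 2, 0) but only (4, 4, 3) is free — short on R1
  charlie still needs (5, 5, 0) but only (4, 4, 3) is free — short on R1 and R2
  golf still needs (6, 6, 1) but only (4, 4, 3) is free — short on R1 and R2
Permanently blocked: hotel, charlie and golf.
(3) The exact count: 0 of the possible complete orderings are safe sequences.


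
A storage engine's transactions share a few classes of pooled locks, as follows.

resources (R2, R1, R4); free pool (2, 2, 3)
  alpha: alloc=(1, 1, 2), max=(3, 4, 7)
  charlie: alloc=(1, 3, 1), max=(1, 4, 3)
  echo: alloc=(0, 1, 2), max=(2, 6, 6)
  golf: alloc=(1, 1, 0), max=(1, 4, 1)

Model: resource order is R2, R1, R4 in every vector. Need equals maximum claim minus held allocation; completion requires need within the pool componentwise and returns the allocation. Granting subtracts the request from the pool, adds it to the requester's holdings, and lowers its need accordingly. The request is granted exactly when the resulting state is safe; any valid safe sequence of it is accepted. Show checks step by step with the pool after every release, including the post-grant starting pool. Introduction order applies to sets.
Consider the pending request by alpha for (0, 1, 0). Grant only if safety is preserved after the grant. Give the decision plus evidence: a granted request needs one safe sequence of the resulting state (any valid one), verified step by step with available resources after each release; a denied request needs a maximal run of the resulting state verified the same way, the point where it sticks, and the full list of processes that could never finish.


GRANT. The post-grant state is safe; one safe sequence: charlie, golf, echo, alpha.
Key observation: after the grant the pool drops to (2, 1, 3), which still lets charlie finish first and unwind the rest.
Step-by-step check of the post-grant state:
  pool = (2, 1, 3)
  charlie: need (0, 1, 2) fits (2, 1, 3); releases (1, 3, 1), pool now (3, 4, 4)
  golf: need (0, 3, 1) fits (3, 4, 4); releases (1, 1, 0), pool now (4, 5, 4)
  echo: need (2, 5, 4) fits (4, 5, 4); releases (0, 1, 2), pool now (4, 6, 6)
  alpha: need (2, 2, 5) fits (4, 6, 6); releases (1, 2, 2), pool now (5, 8, 8)


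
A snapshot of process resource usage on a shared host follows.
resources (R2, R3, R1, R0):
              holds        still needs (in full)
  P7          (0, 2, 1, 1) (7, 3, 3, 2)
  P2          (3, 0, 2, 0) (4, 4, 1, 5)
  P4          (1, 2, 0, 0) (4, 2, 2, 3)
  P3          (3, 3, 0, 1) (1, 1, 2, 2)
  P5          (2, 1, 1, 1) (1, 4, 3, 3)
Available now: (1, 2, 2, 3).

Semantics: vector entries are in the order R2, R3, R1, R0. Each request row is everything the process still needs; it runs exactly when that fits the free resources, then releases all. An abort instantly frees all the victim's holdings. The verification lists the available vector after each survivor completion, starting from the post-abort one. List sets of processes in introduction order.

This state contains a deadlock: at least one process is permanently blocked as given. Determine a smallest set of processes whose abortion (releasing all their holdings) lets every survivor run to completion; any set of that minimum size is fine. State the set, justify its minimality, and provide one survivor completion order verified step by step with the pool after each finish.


The answer: abort P5.
Key observation: P2 could never have finished before the abort; with (2, 1, 1, 1) returned by P5, it fits at step 2.
No smaller set exists: with zero aborts the deadlock remains.
Survivors finish in the order: P3, P2, P4, P7. Step-by-step check (pool after the aborts first):
  pool = (3, 3, 3, 4)
  P3: need (1, 1, 2, 2) fits (3, 3, 3, 4); releases (3, 3, 0, 1), pool now (6, 6, 3, 5)
  P2: need (4, 4, 1, 5) fits (6, 6, 3, 5); releases (3, 0, 2, 0), pool now (9, 6, 5, 5)
  P4: need (4, 2, 2, 3) fits (9, 6, 5, 5); releases (1, 2, 0, 0), pool now (10, 8, 5, 5)
  P7: need (7, 3, 3, 2) fits (10, 8, 5, 5); releases (0, 2, 1, 1), pool now (10, 10, 6, 6)
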